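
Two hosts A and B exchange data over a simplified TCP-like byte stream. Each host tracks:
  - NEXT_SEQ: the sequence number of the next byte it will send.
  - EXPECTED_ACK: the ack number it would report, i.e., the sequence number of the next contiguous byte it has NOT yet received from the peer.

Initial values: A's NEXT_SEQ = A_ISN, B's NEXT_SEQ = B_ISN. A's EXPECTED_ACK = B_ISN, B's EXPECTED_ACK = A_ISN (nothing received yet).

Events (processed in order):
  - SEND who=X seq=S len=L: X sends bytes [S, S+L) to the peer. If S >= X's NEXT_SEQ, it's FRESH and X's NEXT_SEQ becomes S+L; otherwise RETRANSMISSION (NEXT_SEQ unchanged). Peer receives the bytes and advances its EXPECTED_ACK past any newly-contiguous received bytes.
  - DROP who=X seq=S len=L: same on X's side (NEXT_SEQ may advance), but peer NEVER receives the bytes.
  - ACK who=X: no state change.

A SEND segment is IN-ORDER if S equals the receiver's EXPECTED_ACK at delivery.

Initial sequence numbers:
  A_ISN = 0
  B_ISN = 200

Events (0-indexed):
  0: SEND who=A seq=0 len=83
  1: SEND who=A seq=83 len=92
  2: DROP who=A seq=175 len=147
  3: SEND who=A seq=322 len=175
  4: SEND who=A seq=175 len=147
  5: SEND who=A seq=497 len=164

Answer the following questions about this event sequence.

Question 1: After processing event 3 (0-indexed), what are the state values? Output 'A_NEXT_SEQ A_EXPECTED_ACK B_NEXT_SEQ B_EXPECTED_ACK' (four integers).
After event 0: A_seq=83 A_ack=200 B_seq=200 B_ack=83
After event 1: A_seq=175 A_ack=200 B_seq=200 B_ack=175
After event 2: A_seq=322 A_ack=200 B_seq=200 B_ack=175
After event 3: A_seq=497 A_ack=200 B_seq=200 B_ack=175

497 200 200 175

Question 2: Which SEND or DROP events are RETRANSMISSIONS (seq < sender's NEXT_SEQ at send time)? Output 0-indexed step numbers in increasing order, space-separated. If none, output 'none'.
Answer: 4

Derivation:
Step 0: SEND seq=0 -> fresh
Step 1: SEND seq=83 -> fresh
Step 2: DROP seq=175 -> fresh
Step 3: SEND seq=322 -> fresh
Step 4: SEND seq=175 -> retransmit
Step 5: SEND seq=497 -> fresh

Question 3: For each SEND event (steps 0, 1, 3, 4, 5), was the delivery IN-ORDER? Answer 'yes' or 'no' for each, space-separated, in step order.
Answer: yes yes no yes yes

Derivation:
Step 0: SEND seq=0 -> in-order
Step 1: SEND seq=83 -> in-order
Step 3: SEND seq=322 -> out-of-order
Step 4: SEND seq=175 -> in-order
Step 5: SEND seq=497 -> in-order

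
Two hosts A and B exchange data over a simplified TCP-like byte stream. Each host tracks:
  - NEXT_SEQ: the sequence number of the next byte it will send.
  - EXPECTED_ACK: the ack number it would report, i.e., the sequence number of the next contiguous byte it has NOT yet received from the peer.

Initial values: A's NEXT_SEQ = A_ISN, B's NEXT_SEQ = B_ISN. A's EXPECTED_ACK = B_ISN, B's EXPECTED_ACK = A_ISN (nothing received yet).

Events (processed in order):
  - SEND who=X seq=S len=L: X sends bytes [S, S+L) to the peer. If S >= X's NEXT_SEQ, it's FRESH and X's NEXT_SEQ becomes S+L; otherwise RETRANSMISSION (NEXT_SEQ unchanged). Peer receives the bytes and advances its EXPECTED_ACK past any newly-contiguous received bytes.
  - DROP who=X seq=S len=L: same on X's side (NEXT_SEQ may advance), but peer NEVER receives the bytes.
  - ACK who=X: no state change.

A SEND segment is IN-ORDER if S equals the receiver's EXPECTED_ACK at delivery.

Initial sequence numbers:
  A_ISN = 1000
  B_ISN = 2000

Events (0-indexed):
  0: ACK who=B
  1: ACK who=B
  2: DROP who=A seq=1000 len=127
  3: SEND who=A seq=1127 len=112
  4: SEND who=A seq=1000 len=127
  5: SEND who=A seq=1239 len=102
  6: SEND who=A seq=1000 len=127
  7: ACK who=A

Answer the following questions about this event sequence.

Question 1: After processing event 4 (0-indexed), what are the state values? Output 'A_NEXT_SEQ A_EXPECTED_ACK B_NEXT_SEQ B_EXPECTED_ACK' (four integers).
After event 0: A_seq=1000 A_ack=2000 B_seq=2000 B_ack=1000
After event 1: A_seq=1000 A_ack=2000 B_seq=2000 B_ack=1000
After event 2: A_seq=1127 A_ack=2000 B_seq=2000 B_ack=1000
After event 3: A_seq=1239 A_ack=2000 B_seq=2000 B_ack=1000
After event 4: A_seq=1239 A_ack=2000 B_seq=2000 B_ack=1239

1239 2000 2000 1239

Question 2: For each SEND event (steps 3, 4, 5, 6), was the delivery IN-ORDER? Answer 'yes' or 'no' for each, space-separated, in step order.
Answer: no yes yes no

Derivation:
Step 3: SEND seq=1127 -> out-of-order
Step 4: SEND seq=1000 -> in-order
Step 5: SEND seq=1239 -> in-order
Step 6: SEND seq=1000 -> out-of-order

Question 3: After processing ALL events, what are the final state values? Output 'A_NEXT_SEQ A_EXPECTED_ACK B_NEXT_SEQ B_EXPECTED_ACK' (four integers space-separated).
Answer: 1341 2000 2000 1341

Derivation:
After event 0: A_seq=1000 A_ack=2000 B_seq=2000 B_ack=1000
After event 1: A_seq=1000 A_ack=2000 B_seq=2000 B_ack=1000
After event 2: A_seq=1127 A_ack=2000 B_seq=2000 B_ack=1000
After event 3: A_seq=1239 A_ack=2000 B_seq=2000 B_ack=1000
After event 4: A_seq=1239 A_ack=2000 B_seq=2000 B_ack=1239
After event 5: A_seq=1341 A_ack=2000 B_seq=2000 B_ack=1341
After event 6: A_seq=1341 A_ack=2000 B_seq=2000 B_ack=1341
After event 7: A_seq=1341 A_ack=2000 B_seq=2000 B_ack=1341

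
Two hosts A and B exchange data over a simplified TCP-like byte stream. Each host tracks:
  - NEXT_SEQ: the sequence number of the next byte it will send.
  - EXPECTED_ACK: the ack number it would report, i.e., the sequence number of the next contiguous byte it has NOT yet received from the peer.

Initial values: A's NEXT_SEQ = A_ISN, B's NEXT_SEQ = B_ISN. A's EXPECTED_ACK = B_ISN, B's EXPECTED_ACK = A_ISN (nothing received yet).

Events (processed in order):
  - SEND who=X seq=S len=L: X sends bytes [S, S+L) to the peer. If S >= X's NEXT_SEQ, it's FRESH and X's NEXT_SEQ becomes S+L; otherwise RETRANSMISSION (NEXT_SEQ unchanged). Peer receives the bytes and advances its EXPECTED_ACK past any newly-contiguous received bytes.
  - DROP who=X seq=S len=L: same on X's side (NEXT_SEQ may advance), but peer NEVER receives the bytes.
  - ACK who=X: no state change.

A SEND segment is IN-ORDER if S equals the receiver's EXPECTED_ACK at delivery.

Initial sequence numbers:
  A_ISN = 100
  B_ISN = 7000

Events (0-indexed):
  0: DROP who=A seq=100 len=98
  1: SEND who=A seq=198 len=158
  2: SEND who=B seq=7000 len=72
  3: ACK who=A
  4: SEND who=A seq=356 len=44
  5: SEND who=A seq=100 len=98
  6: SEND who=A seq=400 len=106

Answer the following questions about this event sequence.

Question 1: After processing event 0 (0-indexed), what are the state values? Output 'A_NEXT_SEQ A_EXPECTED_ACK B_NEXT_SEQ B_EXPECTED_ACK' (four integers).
After event 0: A_seq=198 A_ack=7000 B_seq=7000 B_ack=100

198 7000 7000 100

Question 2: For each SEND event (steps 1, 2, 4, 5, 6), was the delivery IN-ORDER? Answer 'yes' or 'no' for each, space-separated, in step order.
Answer: no yes no yes yes

Derivation:
Step 1: SEND seq=198 -> out-of-order
Step 2: SEND seq=7000 -> in-order
Step 4: SEND seq=356 -> out-of-order
Step 5: SEND seq=100 -> in-order
Step 6: SEND seq=400 -> in-order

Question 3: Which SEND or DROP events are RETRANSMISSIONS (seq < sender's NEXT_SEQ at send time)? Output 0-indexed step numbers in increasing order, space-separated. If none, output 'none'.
Step 0: DROP seq=100 -> fresh
Step 1: SEND seq=198 -> fresh
Step 2: SEND seq=7000 -> fresh
Step 4: SEND seq=356 -> fresh
Step 5: SEND seq=100 -> retransmit
Step 6: SEND seq=400 -> fresh

Answer: 5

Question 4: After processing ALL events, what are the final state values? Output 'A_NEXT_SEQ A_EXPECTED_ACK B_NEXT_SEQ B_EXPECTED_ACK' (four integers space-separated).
Answer: 506 7072 7072 506

Derivation:
After event 0: A_seq=198 A_ack=7000 B_seq=7000 B_ack=100
After event 1: A_seq=356 A_ack=7000 B_seq=7000 B_ack=100
After event 2: A_seq=356 A_ack=7072 B_seq=7072 B_ack=100
After event 3: A_seq=356 A_ack=7072 B_seq=7072 B_ack=100
After event 4: A_seq=400 A_ack=7072 B_seq=7072 B_ack=100
After event 5: A_seq=400 A_ack=7072 B_seq=7072 B_ack=400
After event 6: A_seq=506 A_ack=7072 B_seq=7072 B_ack=506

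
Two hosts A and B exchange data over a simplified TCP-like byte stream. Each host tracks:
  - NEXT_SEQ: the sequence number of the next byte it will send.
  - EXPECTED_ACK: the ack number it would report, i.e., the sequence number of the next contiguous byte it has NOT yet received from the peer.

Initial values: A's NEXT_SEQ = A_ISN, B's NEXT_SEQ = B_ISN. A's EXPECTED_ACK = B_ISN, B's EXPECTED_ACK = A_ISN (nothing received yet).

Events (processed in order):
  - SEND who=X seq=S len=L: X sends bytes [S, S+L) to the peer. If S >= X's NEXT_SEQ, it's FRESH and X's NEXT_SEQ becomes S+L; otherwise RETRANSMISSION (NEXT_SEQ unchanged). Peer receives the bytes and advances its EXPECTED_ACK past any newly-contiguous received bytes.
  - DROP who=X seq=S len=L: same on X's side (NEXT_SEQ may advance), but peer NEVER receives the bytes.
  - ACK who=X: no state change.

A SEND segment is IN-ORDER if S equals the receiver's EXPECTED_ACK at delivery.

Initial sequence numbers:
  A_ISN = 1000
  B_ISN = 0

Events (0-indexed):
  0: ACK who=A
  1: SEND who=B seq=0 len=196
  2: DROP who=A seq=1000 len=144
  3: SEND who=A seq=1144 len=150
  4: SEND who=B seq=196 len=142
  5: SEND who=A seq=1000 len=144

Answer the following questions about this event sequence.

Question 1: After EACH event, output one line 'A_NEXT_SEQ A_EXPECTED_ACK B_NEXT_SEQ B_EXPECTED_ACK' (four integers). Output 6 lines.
1000 0 0 1000
1000 196 196 1000
1144 196 196 1000
1294 196 196 1000
1294 338 338 1000
1294 338 338 1294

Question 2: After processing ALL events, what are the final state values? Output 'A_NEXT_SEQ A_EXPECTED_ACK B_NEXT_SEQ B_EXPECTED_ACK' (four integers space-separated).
After event 0: A_seq=1000 A_ack=0 B_seq=0 B_ack=1000
After event 1: A_seq=1000 A_ack=196 B_seq=196 B_ack=1000
After event 2: A_seq=1144 A_ack=196 B_seq=196 B_ack=1000
After event 3: A_seq=1294 A_ack=196 B_seq=196 B_ack=1000
After event 4: A_seq=1294 A_ack=338 B_seq=338 B_ack=1000
After event 5: A_seq=1294 A_ack=338 B_seq=338 B_ack=1294

Answer: 1294 338 338 1294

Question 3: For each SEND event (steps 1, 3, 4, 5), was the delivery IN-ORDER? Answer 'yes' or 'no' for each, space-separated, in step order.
Step 1: SEND seq=0 -> in-order
Step 3: SEND seq=1144 -> out-of-order
Step 4: SEND seq=196 -> in-order
Step 5: SEND seq=1000 -> in-order

Answer: yes no yes yes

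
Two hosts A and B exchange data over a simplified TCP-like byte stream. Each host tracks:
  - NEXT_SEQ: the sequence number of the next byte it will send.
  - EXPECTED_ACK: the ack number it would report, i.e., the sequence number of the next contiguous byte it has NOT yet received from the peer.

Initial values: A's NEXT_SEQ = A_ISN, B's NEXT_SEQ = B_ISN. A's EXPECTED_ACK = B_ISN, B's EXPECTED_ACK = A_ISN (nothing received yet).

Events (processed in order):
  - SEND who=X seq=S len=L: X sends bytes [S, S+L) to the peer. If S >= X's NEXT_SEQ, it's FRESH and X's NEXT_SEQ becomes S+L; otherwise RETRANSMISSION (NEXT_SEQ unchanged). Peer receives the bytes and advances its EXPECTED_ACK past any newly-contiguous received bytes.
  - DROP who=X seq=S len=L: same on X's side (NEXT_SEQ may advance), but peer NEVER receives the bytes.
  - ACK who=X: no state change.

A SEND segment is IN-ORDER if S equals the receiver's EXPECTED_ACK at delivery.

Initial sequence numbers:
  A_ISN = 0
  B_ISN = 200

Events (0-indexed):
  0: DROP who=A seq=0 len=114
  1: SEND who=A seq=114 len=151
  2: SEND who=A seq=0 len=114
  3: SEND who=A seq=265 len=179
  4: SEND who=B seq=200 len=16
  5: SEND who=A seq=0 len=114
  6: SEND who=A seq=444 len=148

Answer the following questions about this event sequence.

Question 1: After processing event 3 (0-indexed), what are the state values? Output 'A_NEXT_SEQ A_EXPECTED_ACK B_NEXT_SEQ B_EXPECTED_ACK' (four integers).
After event 0: A_seq=114 A_ack=200 B_seq=200 B_ack=0
After event 1: A_seq=265 A_ack=200 B_seq=200 B_ack=0
After event 2: A_seq=265 A_ack=200 B_seq=200 B_ack=265
After event 3: A_seq=444 A_ack=200 B_seq=200 B_ack=444

444 200 200 444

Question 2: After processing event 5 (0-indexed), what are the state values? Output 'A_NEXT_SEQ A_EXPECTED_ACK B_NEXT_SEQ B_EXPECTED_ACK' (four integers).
After event 0: A_seq=114 A_ack=200 B_seq=200 B_ack=0
After event 1: A_seq=265 A_ack=200 B_seq=200 B_ack=0
After event 2: A_seq=265 A_ack=200 B_seq=200 B_ack=265
After event 3: A_seq=444 A_ack=200 B_seq=200 B_ack=444
After event 4: A_seq=444 A_ack=216 B_seq=216 B_ack=444
After event 5: A_seq=444 A_ack=216 B_seq=216 B_ack=444

444 216 216 444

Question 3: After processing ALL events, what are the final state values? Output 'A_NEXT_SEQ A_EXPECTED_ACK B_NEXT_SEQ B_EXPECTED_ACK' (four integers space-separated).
Answer: 592 216 216 592

Derivation:
After event 0: A_seq=114 A_ack=200 B_seq=200 B_ack=0
After event 1: A_seq=265 A_ack=200 B_seq=200 B_ack=0
After event 2: A_seq=265 A_ack=200 B_seq=200 B_ack=265
After event 3: A_seq=444 A_ack=200 B_seq=200 B_ack=444
After event 4: A_seq=444 A_ack=216 B_seq=216 B_ack=444
After event 5: A_seq=444 A_ack=216 B_seq=216 B_ack=444
After event 6: A_seq=592 A_ack=216 B_seq=216 B_ack=592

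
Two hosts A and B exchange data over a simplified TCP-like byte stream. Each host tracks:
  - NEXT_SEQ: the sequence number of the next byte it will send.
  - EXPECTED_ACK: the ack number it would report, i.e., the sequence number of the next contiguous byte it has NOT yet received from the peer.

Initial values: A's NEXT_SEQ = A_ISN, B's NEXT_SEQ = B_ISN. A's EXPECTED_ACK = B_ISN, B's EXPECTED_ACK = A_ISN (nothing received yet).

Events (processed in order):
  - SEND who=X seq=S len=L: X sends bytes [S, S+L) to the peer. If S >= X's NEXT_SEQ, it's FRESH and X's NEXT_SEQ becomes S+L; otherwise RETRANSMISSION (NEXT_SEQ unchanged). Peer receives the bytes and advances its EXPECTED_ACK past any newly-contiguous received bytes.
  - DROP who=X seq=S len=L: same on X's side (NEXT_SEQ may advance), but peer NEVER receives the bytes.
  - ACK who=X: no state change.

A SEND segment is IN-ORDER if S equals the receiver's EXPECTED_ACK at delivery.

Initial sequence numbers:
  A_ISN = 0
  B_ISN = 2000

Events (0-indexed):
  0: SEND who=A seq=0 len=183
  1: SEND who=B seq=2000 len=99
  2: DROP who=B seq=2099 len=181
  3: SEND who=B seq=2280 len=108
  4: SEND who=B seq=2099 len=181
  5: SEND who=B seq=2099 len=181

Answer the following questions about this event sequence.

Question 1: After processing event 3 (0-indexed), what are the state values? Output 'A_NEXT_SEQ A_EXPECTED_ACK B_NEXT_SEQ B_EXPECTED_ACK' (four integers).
After event 0: A_seq=183 A_ack=2000 B_seq=2000 B_ack=183
After event 1: A_seq=183 A_ack=2099 B_seq=2099 B_ack=183
After event 2: A_seq=183 A_ack=2099 B_seq=2280 B_ack=183
After event 3: A_seq=183 A_ack=2099 B_seq=2388 B_ack=183

183 2099 2388 183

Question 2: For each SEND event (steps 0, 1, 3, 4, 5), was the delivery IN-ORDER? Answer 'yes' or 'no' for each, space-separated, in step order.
Answer: yes yes no yes no

Derivation:
Step 0: SEND seq=0 -> in-order
Step 1: SEND seq=2000 -> in-order
Step 3: SEND seq=2280 -> out-of-order
Step 4: SEND seq=2099 -> in-order
Step 5: SEND seq=2099 -> out-of-order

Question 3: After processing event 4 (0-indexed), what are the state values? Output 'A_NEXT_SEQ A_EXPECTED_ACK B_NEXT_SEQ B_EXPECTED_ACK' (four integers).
After event 0: A_seq=183 A_ack=2000 B_seq=2000 B_ack=183
After event 1: A_seq=183 A_ack=2099 B_seq=2099 B_ack=183
After event 2: A_seq=183 A_ack=2099 B_seq=2280 B_ack=183
After event 3: A_seq=183 A_ack=2099 B_seq=2388 B_ack=183
After event 4: A_seq=183 A_ack=2388 B_seq=2388 B_ack=183

183 2388 2388 183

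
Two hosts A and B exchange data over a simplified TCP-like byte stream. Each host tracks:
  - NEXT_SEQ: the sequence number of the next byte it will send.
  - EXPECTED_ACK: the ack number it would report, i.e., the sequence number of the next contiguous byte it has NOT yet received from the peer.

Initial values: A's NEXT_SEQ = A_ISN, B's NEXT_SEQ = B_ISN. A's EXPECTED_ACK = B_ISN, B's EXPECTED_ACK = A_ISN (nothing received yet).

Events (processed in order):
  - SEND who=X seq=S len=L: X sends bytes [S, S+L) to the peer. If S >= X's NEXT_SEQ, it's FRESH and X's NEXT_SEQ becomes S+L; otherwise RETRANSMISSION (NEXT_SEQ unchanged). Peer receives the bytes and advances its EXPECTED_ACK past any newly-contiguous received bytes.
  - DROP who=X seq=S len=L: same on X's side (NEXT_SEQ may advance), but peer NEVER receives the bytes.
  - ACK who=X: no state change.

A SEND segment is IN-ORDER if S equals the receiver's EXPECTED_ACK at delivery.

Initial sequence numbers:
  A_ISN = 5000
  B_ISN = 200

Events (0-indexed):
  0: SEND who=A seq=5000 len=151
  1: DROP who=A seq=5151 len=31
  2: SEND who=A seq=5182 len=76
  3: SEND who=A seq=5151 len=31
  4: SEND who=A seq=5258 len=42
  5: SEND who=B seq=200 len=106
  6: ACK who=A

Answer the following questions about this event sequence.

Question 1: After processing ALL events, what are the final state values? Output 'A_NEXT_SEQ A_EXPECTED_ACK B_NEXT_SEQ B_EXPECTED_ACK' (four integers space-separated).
After event 0: A_seq=5151 A_ack=200 B_seq=200 B_ack=5151
After event 1: A_seq=5182 A_ack=200 B_seq=200 B_ack=5151
After event 2: A_seq=5258 A_ack=200 B_seq=200 B_ack=5151
After event 3: A_seq=5258 A_ack=200 B_seq=200 B_ack=5258
After event 4: A_seq=5300 A_ack=200 B_seq=200 B_ack=5300
After event 5: A_seq=5300 A_ack=306 B_seq=306 B_ack=5300
After event 6: A_seq=5300 A_ack=306 B_seq=306 B_ack=5300

Answer: 5300 306 306 5300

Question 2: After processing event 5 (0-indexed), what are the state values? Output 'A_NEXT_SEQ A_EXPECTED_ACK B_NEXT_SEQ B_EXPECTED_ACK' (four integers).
After event 0: A_seq=5151 A_ack=200 B_seq=200 B_ack=5151
After event 1: A_seq=5182 A_ack=200 B_seq=200 B_ack=5151
After event 2: A_seq=5258 A_ack=200 B_seq=200 B_ack=5151
After event 3: A_seq=5258 A_ack=200 B_seq=200 B_ack=5258
After event 4: A_seq=5300 A_ack=200 B_seq=200 B_ack=5300
After event 5: A_seq=5300 A_ack=306 B_seq=306 B_ack=5300

5300 306 306 5300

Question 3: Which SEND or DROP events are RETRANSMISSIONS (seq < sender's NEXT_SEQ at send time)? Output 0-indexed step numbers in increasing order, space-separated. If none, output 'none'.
Step 0: SEND seq=5000 -> fresh
Step 1: DROP seq=5151 -> fresh
Step 2: SEND seq=5182 -> fresh
Step 3: SEND seq=5151 -> retransmit
Step 4: SEND seq=5258 -> fresh
Step 5: SEND seq=200 -> fresh

Answer: 3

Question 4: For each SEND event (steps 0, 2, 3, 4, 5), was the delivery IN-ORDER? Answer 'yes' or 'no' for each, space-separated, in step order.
Answer: yes no yes yes yes

Derivation:
Step 0: SEND seq=5000 -> in-order
Step 2: SEND seq=5182 -> out-of-order
Step 3: SEND seq=5151 -> in-order
Step 4: SEND seq=5258 -> in-order
Step 5: SEND seq=200 -> in-order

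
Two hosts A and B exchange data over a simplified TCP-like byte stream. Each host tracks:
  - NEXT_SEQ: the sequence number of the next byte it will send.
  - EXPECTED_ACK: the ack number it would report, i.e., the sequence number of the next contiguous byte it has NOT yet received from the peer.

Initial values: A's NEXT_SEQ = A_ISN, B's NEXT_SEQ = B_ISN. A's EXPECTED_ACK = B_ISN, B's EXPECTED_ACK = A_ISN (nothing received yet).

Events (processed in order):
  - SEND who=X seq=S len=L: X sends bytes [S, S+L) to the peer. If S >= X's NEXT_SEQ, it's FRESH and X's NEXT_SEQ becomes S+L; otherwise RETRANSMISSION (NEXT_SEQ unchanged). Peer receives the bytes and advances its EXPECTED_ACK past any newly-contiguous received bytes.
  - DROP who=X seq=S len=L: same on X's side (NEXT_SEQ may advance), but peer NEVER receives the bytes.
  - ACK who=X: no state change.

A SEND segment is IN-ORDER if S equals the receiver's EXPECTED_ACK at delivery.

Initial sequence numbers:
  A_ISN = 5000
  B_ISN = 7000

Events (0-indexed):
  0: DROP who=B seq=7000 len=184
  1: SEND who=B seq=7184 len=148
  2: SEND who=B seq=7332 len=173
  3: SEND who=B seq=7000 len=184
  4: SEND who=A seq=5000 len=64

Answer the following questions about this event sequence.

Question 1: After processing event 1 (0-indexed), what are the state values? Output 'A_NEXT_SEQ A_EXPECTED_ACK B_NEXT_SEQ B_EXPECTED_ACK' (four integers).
After event 0: A_seq=5000 A_ack=7000 B_seq=7184 B_ack=5000
After event 1: A_seq=5000 A_ack=7000 B_seq=7332 B_ack=5000

5000 7000 7332 5000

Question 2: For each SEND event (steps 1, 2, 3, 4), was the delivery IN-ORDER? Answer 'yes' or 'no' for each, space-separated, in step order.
Step 1: SEND seq=7184 -> out-of-order
Step 2: SEND seq=7332 -> out-of-order
Step 3: SEND seq=7000 -> in-order
Step 4: SEND seq=5000 -> in-order

Answer: no no yes yes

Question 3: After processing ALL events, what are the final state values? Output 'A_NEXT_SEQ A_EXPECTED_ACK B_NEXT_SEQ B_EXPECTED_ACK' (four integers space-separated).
Answer: 5064 7505 7505 5064

Derivation:
After event 0: A_seq=5000 A_ack=7000 B_seq=7184 B_ack=5000
After event 1: A_seq=5000 A_ack=7000 B_seq=7332 B_ack=5000
After event 2: A_seq=5000 A_ack=7000 B_seq=7505 B_ack=5000
After event 3: A_seq=5000 A_ack=7505 B_seq=7505 B_ack=5000
After event 4: A_seq=5064 A_ack=7505 B_seq=7505 B_ack=5064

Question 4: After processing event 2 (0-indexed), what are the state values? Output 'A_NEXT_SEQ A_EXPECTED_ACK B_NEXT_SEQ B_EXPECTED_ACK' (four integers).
After event 0: A_seq=5000 A_ack=7000 B_seq=7184 B_ack=5000
After event 1: A_seq=5000 A_ack=7000 B_seq=7332 B_ack=5000
After event 2: A_seq=5000 A_ack=7000 B_seq=7505 B_ack=5000

5000 7000 7505 5000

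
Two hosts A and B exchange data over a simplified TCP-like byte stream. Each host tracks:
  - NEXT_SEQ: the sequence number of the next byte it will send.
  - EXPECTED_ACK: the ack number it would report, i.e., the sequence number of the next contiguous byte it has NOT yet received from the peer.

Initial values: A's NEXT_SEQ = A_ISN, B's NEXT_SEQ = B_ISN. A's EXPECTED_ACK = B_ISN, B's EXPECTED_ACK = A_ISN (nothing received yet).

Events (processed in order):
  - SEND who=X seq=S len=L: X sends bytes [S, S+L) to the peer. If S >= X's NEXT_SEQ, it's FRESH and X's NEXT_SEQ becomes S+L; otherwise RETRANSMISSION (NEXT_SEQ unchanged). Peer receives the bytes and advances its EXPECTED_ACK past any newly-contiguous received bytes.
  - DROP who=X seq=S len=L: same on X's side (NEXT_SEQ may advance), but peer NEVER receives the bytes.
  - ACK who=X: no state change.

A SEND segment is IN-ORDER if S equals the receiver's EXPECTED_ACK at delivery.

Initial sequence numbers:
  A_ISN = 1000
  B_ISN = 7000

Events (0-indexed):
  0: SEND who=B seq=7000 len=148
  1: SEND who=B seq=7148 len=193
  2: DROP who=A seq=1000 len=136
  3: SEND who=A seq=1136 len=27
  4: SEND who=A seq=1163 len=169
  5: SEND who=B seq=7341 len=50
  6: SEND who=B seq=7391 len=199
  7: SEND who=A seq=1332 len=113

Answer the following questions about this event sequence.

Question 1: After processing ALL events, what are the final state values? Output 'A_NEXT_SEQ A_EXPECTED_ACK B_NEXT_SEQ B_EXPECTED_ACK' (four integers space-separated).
After event 0: A_seq=1000 A_ack=7148 B_seq=7148 B_ack=1000
After event 1: A_seq=1000 A_ack=7341 B_seq=7341 B_ack=1000
After event 2: A_seq=1136 A_ack=7341 B_seq=7341 B_ack=1000
After event 3: A_seq=1163 A_ack=7341 B_seq=7341 B_ack=1000
After event 4: A_seq=1332 A_ack=7341 B_seq=7341 B_ack=1000
After event 5: A_seq=1332 A_ack=7391 B_seq=7391 B_ack=1000
After event 6: A_seq=1332 A_ack=7590 B_seq=7590 B_ack=1000
After event 7: A_seq=1445 A_ack=7590 B_seq=7590 B_ack=1000

Answer: 1445 7590 7590 1000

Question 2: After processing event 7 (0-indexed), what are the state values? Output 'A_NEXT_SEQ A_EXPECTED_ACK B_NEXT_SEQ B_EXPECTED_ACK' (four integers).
After event 0: A_seq=1000 A_ack=7148 B_seq=7148 B_ack=1000
After event 1: A_seq=1000 A_ack=7341 B_seq=7341 B_ack=1000
After event 2: A_seq=1136 A_ack=7341 B_seq=7341 B_ack=1000
After event 3: A_seq=1163 A_ack=7341 B_seq=7341 B_ack=1000
After event 4: A_seq=1332 A_ack=7341 B_seq=7341 B_ack=1000
After event 5: A_seq=1332 A_ack=7391 B_seq=7391 B_ack=1000
After event 6: A_seq=1332 A_ack=7590 B_seq=7590 B_ack=1000
After event 7: A_seq=1445 A_ack=7590 B_seq=7590 B_ack=1000

1445 7590 7590 1000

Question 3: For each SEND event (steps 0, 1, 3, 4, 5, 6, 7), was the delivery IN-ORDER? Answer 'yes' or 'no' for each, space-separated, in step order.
Step 0: SEND seq=7000 -> in-order
Step 1: SEND seq=7148 -> in-order
Step 3: SEND seq=1136 -> out-of-order
Step 4: SEND seq=1163 -> out-of-order
Step 5: SEND seq=7341 -> in-order
Step 6: SEND seq=7391 -> in-order
Step 7: SEND seq=1332 -> out-of-order

Answer: yes yes no no yes yes no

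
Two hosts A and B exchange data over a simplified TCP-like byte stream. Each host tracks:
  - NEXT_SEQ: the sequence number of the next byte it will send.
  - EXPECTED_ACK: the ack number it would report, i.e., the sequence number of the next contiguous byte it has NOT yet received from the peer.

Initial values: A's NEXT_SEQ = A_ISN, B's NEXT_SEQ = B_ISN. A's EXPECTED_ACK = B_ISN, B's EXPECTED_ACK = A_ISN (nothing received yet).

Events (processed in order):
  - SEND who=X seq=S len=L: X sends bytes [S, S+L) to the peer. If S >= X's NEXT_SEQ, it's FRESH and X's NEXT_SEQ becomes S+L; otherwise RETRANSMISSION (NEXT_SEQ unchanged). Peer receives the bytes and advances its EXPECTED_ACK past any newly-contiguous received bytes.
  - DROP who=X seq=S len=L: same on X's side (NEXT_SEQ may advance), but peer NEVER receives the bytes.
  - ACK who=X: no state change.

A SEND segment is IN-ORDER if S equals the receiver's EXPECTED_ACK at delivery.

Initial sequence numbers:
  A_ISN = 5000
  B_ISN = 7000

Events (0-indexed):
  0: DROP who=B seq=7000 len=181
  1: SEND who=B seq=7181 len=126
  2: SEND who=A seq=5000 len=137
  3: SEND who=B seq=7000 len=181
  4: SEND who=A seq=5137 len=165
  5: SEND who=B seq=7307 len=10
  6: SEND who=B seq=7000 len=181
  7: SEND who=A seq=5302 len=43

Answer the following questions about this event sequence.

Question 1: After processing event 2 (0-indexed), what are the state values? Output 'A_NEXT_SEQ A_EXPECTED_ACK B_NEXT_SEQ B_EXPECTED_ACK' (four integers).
After event 0: A_seq=5000 A_ack=7000 B_seq=7181 B_ack=5000
After event 1: A_seq=5000 A_ack=7000 B_seq=7307 B_ack=5000
After event 2: A_seq=5137 A_ack=7000 B_seq=7307 B_ack=5137

5137 7000 7307 5137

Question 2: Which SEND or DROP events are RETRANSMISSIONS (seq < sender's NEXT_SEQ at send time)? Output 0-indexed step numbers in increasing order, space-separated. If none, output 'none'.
Answer: 3 6

Derivation:
Step 0: DROP seq=7000 -> fresh
Step 1: SEND seq=7181 -> fresh
Step 2: SEND seq=5000 -> fresh
Step 3: SEND seq=7000 -> retransmit
Step 4: SEND seq=5137 -> fresh
Step 5: SEND seq=7307 -> fresh
Step 6: SEND seq=7000 -> retransmit
Step 7: SEND seq=5302 -> fresh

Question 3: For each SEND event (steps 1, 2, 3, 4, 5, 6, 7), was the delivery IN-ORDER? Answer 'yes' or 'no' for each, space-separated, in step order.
Answer: no yes yes yes yes no yes

Derivation:
Step 1: SEND seq=7181 -> out-of-order
Step 2: SEND seq=5000 -> in-order
Step 3: SEND seq=7000 -> in-order
Step 4: SEND seq=5137 -> in-order
Step 5: SEND seq=7307 -> in-order
Step 6: SEND seq=7000 -> out-of-order
Step 7: SEND seq=5302 -> in-order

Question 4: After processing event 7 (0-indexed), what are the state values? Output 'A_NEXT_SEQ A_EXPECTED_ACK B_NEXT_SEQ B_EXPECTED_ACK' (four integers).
After event 0: A_seq=5000 A_ack=7000 B_seq=7181 B_ack=5000
After event 1: A_seq=5000 A_ack=7000 B_seq=7307 B_ack=5000
After event 2: A_seq=5137 A_ack=7000 B_seq=7307 B_ack=5137
After event 3: A_seq=5137 A_ack=7307 B_seq=7307 B_ack=5137
After event 4: A_seq=5302 A_ack=7307 B_seq=7307 B_ack=5302
After event 5: A_seq=5302 A_ack=7317 B_seq=7317 B_ack=5302
After event 6: A_seq=5302 A_ack=7317 B_seq=7317 B_ack=5302
After event 7: A_seq=5345 A_ack=7317 B_seq=7317 B_ack=5345

5345 7317 7317 5345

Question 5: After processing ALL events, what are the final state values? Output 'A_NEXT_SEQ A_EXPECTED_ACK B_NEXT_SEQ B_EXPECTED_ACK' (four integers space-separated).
Answer: 5345 7317 7317 5345

Derivation:
After event 0: A_seq=5000 A_ack=7000 B_seq=7181 B_ack=5000
After event 1: A_seq=5000 A_ack=7000 B_seq=7307 B_ack=5000
After event 2: A_seq=5137 A_ack=7000 B_seq=7307 B_ack=5137
After event 3: A_seq=5137 A_ack=7307 B_seq=7307 B_ack=5137
After event 4: A_seq=5302 A_ack=7307 B_seq=7307 B_ack=5302
After event 5: A_seq=5302 A_ack=7317 B_seq=7317 B_ack=5302
After event 6: A_seq=5302 A_ack=7317 B_seq=7317 B_ack=5302
After event 7: A_seq=5345 A_ack=7317 B_seq=7317 B_ack=5345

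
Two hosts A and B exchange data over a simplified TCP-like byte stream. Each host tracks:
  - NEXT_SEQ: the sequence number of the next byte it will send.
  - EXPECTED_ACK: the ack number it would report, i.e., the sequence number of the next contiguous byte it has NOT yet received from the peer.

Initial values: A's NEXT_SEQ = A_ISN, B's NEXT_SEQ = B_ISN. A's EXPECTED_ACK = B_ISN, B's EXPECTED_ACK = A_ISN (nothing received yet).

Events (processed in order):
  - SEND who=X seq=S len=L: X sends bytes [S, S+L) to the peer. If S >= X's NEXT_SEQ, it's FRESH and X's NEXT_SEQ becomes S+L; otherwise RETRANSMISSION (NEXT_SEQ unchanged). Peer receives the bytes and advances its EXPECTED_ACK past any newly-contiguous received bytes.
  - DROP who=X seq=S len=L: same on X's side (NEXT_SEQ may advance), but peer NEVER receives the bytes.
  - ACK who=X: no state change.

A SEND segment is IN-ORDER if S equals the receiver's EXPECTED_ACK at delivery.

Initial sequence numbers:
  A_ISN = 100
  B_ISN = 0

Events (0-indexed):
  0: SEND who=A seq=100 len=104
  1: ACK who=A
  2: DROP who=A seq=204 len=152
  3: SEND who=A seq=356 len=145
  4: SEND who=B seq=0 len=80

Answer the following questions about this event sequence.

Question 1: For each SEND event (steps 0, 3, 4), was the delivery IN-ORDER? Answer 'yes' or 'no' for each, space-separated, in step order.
Answer: yes no yes

Derivation:
Step 0: SEND seq=100 -> in-order
Step 3: SEND seq=356 -> out-of-order
Step 4: SEND seq=0 -> in-order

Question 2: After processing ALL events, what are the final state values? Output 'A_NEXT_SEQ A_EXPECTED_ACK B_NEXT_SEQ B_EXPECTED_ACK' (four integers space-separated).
After event 0: A_seq=204 A_ack=0 B_seq=0 B_ack=204
After event 1: A_seq=204 A_ack=0 B_seq=0 B_ack=204
After event 2: A_seq=356 A_ack=0 B_seq=0 B_ack=204
After event 3: A_seq=501 A_ack=0 B_seq=0 B_ack=204
After event 4: A_seq=501 A_ack=80 B_seq=80 B_ack=204

Answer: 501 80 80 204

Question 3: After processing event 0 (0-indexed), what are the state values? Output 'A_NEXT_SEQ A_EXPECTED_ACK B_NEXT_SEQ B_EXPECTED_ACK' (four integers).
After event 0: A_seq=204 A_ack=0 B_seq=0 B_ack=204

204 0 0 204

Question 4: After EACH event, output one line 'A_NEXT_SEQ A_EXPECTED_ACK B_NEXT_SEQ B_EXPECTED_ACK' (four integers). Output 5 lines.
204 0 0 204
204 0 0 204
356 0 0 204
501 0 0 204
501 80 80 204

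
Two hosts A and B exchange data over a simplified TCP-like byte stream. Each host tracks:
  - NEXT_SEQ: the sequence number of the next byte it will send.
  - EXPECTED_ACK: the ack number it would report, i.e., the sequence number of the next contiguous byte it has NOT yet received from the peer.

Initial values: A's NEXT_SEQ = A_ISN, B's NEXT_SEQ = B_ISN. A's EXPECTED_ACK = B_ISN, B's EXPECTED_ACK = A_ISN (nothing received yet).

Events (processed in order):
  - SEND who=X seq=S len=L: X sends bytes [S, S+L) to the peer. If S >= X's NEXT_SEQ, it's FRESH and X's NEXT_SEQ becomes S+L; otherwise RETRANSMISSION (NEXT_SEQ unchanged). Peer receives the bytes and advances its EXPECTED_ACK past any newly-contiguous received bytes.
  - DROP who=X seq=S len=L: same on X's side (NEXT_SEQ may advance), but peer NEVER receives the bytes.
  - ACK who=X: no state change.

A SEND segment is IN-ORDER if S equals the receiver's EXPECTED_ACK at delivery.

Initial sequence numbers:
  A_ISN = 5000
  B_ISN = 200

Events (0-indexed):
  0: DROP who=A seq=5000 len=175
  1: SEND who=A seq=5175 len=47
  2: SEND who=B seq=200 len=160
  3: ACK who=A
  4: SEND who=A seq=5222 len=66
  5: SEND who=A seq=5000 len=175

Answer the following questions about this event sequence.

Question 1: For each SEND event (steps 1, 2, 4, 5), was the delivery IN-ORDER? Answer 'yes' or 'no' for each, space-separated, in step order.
Step 1: SEND seq=5175 -> out-of-order
Step 2: SEND seq=200 -> in-order
Step 4: SEND seq=5222 -> out-of-order
Step 5: SEND seq=5000 -> in-order

Answer: no yes no yes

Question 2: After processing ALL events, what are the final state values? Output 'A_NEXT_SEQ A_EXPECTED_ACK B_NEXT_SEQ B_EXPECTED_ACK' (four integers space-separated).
Answer: 5288 360 360 5288

Derivation:
After event 0: A_seq=5175 A_ack=200 B_seq=200 B_ack=5000
After event 1: A_seq=5222 A_ack=200 B_seq=200 B_ack=5000
After event 2: A_seq=5222 A_ack=360 B_seq=360 B_ack=5000
After event 3: A_seq=5222 A_ack=360 B_seq=360 B_ack=5000
After event 4: A_seq=5288 A_ack=360 B_seq=360 B_ack=5000
After event 5: A_seq=5288 A_ack=360 B_seq=360 B_ack=5288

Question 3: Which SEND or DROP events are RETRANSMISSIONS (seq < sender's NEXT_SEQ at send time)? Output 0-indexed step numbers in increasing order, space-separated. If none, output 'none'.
Step 0: DROP seq=5000 -> fresh
Step 1: SEND seq=5175 -> fresh
Step 2: SEND seq=200 -> fresh
Step 4: SEND seq=5222 -> fresh
Step 5: SEND seq=5000 -> retransmit

Answer: 5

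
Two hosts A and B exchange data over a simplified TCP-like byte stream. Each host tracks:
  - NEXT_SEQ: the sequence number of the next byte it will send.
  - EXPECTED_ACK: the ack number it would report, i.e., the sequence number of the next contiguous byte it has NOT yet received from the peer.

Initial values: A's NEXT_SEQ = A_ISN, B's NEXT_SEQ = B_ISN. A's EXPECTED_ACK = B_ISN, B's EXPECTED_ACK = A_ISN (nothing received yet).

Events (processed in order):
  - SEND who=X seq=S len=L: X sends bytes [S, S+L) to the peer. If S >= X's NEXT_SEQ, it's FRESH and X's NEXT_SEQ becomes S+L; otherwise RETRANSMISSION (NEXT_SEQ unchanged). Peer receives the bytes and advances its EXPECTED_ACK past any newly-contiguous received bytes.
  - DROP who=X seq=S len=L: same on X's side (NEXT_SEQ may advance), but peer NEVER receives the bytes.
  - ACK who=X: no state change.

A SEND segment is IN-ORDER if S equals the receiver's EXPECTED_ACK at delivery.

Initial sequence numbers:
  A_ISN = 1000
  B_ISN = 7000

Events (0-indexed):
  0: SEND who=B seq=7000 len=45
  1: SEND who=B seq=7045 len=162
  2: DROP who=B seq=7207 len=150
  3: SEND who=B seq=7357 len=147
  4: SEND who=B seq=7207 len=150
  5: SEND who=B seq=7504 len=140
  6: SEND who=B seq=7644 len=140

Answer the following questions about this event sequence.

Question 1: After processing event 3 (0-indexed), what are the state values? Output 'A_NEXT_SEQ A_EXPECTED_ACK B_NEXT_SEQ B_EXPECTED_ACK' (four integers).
After event 0: A_seq=1000 A_ack=7045 B_seq=7045 B_ack=1000
After event 1: A_seq=1000 A_ack=7207 B_seq=7207 B_ack=1000
After event 2: A_seq=1000 A_ack=7207 B_seq=7357 B_ack=1000
After event 3: A_seq=1000 A_ack=7207 B_seq=7504 B_ack=1000

1000 7207 7504 1000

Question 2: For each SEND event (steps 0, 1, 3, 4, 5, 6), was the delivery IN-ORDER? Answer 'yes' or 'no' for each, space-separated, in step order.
Answer: yes yes no yes yes yes

Derivation:
Step 0: SEND seq=7000 -> in-order
Step 1: SEND seq=7045 -> in-order
Step 3: SEND seq=7357 -> out-of-order
Step 4: SEND seq=7207 -> in-order
Step 5: SEND seq=7504 -> in-order
Step 6: SEND seq=7644 -> in-order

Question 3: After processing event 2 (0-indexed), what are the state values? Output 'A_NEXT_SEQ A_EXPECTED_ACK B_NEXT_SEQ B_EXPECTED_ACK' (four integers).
After event 0: A_seq=1000 A_ack=7045 B_seq=7045 B_ack=1000
After event 1: A_seq=1000 A_ack=7207 B_seq=7207 B_ack=1000
After event 2: A_seq=1000 A_ack=7207 B_seq=7357 B_ack=1000

1000 7207 7357 1000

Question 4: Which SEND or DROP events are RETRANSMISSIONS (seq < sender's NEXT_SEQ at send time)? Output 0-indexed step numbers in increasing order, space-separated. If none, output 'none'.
Step 0: SEND seq=7000 -> fresh
Step 1: SEND seq=7045 -> fresh
Step 2: DROP seq=7207 -> fresh
Step 3: SEND seq=7357 -> fresh
Step 4: SEND seq=7207 -> retransmit
Step 5: SEND seq=7504 -> fresh
Step 6: SEND seq=7644 -> fresh

Answer: 4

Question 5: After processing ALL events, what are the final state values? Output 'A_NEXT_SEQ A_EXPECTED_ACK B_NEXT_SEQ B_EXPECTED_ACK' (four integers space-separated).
Answer: 1000 7784 7784 1000

Derivation:
After event 0: A_seq=1000 A_ack=7045 B_seq=7045 B_ack=1000
After event 1: A_seq=1000 A_ack=7207 B_seq=7207 B_ack=1000
After event 2: A_seq=1000 A_ack=7207 B_seq=7357 B_ack=1000
After event 3: A_seq=1000 A_ack=7207 B_seq=7504 B_ack=1000
After event 4: A_seq=1000 A_ack=7504 B_seq=7504 B_ack=1000
After event 5: A_seq=1000 A_ack=7644 B_seq=7644 B_ack=1000
After event 6: A_seq=1000 A_ack=7784 B_seq=7784 B_ack=1000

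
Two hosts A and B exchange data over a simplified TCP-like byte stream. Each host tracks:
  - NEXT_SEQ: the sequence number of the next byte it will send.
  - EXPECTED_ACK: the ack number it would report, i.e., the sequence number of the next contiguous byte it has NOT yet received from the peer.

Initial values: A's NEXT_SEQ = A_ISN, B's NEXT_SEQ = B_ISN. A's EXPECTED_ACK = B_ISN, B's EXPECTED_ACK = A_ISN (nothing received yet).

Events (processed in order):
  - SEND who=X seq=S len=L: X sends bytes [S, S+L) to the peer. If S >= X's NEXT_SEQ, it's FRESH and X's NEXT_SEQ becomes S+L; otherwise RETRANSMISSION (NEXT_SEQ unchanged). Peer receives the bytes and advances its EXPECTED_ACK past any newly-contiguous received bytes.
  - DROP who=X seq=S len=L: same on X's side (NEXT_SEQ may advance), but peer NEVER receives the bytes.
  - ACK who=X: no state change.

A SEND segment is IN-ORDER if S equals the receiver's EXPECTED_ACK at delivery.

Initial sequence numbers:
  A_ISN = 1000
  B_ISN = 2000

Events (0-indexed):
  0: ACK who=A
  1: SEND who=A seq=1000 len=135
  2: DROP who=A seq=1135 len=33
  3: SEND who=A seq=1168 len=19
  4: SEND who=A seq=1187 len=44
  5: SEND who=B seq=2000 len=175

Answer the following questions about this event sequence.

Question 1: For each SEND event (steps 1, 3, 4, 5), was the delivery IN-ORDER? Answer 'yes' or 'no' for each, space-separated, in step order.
Answer: yes no no yes

Derivation:
Step 1: SEND seq=1000 -> in-order
Step 3: SEND seq=1168 -> out-of-order
Step 4: SEND seq=1187 -> out-of-order
Step 5: SEND seq=2000 -> in-order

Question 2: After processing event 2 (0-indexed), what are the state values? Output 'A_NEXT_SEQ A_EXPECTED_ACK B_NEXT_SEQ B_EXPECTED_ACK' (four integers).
After event 0: A_seq=1000 A_ack=2000 B_seq=2000 B_ack=1000
After event 1: A_seq=1135 A_ack=2000 B_seq=2000 B_ack=1135
After event 2: A_seq=1168 A_ack=2000 B_seq=2000 B_ack=1135

1168 2000 2000 1135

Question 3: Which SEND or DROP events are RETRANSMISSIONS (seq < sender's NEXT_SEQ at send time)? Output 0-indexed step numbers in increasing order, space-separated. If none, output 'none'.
Step 1: SEND seq=1000 -> fresh
Step 2: DROP seq=1135 -> fresh
Step 3: SEND seq=1168 -> fresh
Step 4: SEND seq=1187 -> fresh
Step 5: SEND seq=2000 -> fresh

Answer: none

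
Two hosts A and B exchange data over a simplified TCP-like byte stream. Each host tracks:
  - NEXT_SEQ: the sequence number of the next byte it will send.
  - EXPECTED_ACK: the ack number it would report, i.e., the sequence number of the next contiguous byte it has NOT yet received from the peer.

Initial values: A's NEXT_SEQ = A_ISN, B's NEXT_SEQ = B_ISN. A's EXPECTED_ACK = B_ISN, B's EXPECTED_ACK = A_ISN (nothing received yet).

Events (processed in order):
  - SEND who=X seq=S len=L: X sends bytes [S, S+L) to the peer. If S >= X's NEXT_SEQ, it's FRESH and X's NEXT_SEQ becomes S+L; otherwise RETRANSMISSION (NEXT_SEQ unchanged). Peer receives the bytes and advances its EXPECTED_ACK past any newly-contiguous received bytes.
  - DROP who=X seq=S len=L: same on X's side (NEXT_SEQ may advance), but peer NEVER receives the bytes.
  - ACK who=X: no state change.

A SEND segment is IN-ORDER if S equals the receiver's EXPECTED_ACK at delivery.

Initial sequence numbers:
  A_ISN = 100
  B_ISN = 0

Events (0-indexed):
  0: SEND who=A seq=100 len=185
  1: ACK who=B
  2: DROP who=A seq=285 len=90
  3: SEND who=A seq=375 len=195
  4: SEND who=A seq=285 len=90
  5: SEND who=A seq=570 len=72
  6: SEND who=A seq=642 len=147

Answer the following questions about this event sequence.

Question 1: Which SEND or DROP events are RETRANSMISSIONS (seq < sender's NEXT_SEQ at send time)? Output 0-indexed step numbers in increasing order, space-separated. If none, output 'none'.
Answer: 4

Derivation:
Step 0: SEND seq=100 -> fresh
Step 2: DROP seq=285 -> fresh
Step 3: SEND seq=375 -> fresh
Step 4: SEND seq=285 -> retransmit
Step 5: SEND seq=570 -> fresh
Step 6: SEND seq=642 -> fresh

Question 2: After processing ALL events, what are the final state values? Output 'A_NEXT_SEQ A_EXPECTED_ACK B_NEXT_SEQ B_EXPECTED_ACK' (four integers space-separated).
Answer: 789 0 0 789

Derivation:
After event 0: A_seq=285 A_ack=0 B_seq=0 B_ack=285
After event 1: A_seq=285 A_ack=0 B_seq=0 B_ack=285
After event 2: A_seq=375 A_ack=0 B_seq=0 B_ack=285
After event 3: A_seq=570 A_ack=0 B_seq=0 B_ack=285
After event 4: A_seq=570 A_ack=0 B_seq=0 B_ack=570
After event 5: A_seq=642 A_ack=0 B_seq=0 B_ack=642
After event 6: A_seq=789 A_ack=0 B_seq=0 B_ack=789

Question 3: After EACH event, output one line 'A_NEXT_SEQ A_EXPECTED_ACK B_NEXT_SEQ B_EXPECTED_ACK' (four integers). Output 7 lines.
285 0 0 285
285 0 0 285
375 0 0 285
570 0 0 285
570 0 0 570
642 0 0 642
789 0 0 789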